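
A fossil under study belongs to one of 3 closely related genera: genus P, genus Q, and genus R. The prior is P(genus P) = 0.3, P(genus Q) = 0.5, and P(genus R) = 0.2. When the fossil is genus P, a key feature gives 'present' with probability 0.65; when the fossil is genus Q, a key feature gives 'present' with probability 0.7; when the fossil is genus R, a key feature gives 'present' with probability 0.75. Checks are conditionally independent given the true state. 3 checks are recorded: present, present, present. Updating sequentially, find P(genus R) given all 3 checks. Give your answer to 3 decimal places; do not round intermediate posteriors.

0.249

After 'present': normaliser = 0.65·0.3000 + 0.7·0.5000 + 0.75·0.2000; P(genus P) ≈ 0.2806, P(genus Q) ≈ 0.5036, P(genus R) ≈ 0.2158
After 'present': normaliser = 0.65·0.2806 + 0.7·0.5036 + 0.75·0.2158; P(genus P) ≈ 0.2617, P(genus Q) ≈ 0.5059, P(genus R) ≈ 0.2323
After 'present': normaliser = 0.65·0.2617 + 0.7·0.5059 + 0.75·0.2323; P(genus P) ≈ 0.2436, P(genus Q) ≈ 0.5070, P(genus R) ≈ 0.2494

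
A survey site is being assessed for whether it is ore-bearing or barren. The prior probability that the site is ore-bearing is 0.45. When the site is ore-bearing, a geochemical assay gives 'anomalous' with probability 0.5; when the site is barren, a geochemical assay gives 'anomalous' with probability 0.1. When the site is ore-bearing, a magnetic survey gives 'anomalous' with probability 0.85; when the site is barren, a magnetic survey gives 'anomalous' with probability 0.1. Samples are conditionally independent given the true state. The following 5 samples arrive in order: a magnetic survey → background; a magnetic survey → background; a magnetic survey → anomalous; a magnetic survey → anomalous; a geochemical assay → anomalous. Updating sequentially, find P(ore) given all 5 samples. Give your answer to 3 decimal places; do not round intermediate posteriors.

After a magnetic survey='background': P(ore) = 0.15·0.4500 / (0.15·0.4500 + 0.9·0.5500) ≈ 0.1200
After a magnetic survey='background': P(ore) = 0.15·0.1200 / (0.15·0.1200 + 0.9·0.8800) ≈ 0.0222
After a magnetic survey='anomalous': P(ore) = 0.85·0.0222 / (0.85·0.0222 + 0.1·0.9778) ≈ 0.1619
After a magnetic survey='anomalous': P(ore) = 0.85·0.1619 / (0.85·0.1619 + 0.1·0.8381) ≈ 0.6215
After a geochemical assay='anomalous': P(ore) = 0.5·0.6215 / (0.5·0.6215 + 0.1·0.3785) ≈ 0.8914

0.891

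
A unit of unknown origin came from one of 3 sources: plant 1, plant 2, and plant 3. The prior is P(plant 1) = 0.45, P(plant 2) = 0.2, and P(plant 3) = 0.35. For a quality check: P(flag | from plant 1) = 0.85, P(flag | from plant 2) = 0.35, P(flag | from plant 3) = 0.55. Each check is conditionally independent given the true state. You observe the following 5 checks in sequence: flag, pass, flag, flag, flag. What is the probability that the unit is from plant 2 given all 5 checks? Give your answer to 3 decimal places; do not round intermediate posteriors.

Apply Bayes' rule sequentially, carrying P(plant 2) forward.
After 'flag': normaliser = 0.85·0.4500 + 0.35·0.2000 + 0.55·0.3500; P(plant 1) ≈ 0.5930, P(plant 2) ≈ 0.1085, P(plant 3) ≈ 0.2984
After 'pass': normaliser = 0.15·0.5930 + 0.65·0.1085 + 0.45·0.2984; P(plant 1) ≈ 0.3028, P(plant 2) ≈ 0.2401, P(plant 3) ≈ 0.4571
After 'flag': normaliser = 0.85·0.3028 + 0.35·0.2401 + 0.55·0.4571; P(plant 1) ≈ 0.4341, P(plant 2) ≈ 0.1418, P(plant 3) ≈ 0.4241
After 'flag': normaliser = 0.85·0.4341 + 0.35·0.1418 + 0.55·0.4241; P(plant 1) ≈ 0.5661, P(plant 2) ≈ 0.0761, P(plant 3) ≈ 0.3578
After 'flag': normaliser = 0.85·0.5661 + 0.35·0.0761 + 0.55·0.3578; P(plant 1) ≈ 0.6829, P(plant 2) ≈ 0.0378, P(plant 3) ≈ 0.2793

0.038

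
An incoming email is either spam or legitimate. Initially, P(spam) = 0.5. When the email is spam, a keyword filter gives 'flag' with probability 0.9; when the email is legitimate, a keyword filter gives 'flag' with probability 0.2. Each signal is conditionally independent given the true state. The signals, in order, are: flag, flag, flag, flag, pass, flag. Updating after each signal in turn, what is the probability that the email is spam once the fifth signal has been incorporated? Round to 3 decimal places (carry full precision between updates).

0.981

After 'flag': P(spam) = 0.9·0.5000 / (0.9·0.5000 + 0.2·0.5000) ≈ 0.8182
After 'flag': P(spam) = 0.9·0.8182 / (0.9·0.8182 + 0.2·0.1818) ≈ 0.9529
After 'flag': P(spam) = 0.9·0.9529 / (0.9·0.9529 + 0.2·0.0471) ≈ 0.9891
After 'flag': P(spam) = 0.9·0.9891 / (0.9·0.9891 + 0.2·0.0109) ≈ 0.9976
After 'pass': P(spam) = 0.1·0.9976 / (0.1·0.9976 + 0.8·0.0024) ≈ 0.9809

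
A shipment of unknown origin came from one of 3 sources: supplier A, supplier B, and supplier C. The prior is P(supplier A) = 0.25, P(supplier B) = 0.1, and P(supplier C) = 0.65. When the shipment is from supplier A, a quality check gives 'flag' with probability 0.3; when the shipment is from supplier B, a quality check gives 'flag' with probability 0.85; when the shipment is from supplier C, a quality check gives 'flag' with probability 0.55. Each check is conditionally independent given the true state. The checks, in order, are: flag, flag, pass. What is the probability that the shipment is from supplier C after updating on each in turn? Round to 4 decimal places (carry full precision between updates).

0.7689

After 'flag': normaliser = 0.3·0.2500 + 0.85·0.1000 + 0.55·0.6500; P(supplier A) ≈ 0.1449, P(supplier B) ≈ 0.1643, P(supplier C) ≈ 0.6908
After 'flag': normaliser = 0.3·0.1449 + 0.85·0.1643 + 0.55·0.6908; P(supplier A) ≈ 0.0772, P(supplier B) ≈ 0.2480, P(supplier C) ≈ 0.6748
After 'pass': normaliser = 0.7·0.0772 + 0.15·0.2480 + 0.45·0.6748; P(supplier A) ≈ 0.1369, P(supplier B) ≈ 0.0942, P(supplier C) ≈ 0.7689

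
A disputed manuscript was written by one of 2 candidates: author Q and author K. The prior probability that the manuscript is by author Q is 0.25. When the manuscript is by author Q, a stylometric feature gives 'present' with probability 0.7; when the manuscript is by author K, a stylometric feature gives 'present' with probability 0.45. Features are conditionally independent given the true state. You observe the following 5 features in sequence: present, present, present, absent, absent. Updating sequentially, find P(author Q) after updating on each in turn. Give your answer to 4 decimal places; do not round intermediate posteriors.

0.2718

After 'present': P(author Q) = 0.7·0.2500 / (0.7·0.2500 + 0.45·0.7500) ≈ 0.3415
After 'present': P(author Q) = 0.7·0.3415 / (0.7·0.3415 + 0.45·0.6585) ≈ 0.4465
After 'present': P(author Q) = 0.7·0.4465 / (0.7·0.4465 + 0.45·0.5535) ≈ 0.5565
After 'absent': P(author Q) = 0.3·0.5565 / (0.3·0.5565 + 0.55·0.4435) ≈ 0.4063
After 'absent': P(author Q) = 0.3·0.4063 / (0.3·0.4063 + 0.55·0.5937) ≈ 0.2718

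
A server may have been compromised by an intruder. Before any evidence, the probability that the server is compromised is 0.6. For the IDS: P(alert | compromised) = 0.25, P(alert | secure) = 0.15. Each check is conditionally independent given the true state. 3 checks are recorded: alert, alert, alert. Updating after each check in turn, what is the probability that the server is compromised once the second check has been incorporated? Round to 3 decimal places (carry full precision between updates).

0.806

After 'alert': P(compromised) = 0.25·0.6000 / (0.25·0.6000 + 0.15·0.4000) ≈ 0.7143
After 'alert': P(compromised) = 0.25·0.7143 / (0.25·0.7143 + 0.15·0.2857) ≈ 0.8065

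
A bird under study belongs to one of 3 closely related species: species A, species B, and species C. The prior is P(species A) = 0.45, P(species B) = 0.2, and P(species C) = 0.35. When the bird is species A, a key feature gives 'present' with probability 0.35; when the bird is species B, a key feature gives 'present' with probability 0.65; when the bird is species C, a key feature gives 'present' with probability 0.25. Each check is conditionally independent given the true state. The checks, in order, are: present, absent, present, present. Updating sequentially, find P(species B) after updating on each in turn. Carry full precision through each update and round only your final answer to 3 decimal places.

0.536

After 'present': normaliser = 0.35·0.4500 + 0.65·0.2000 + 0.25·0.3500; P(species A) ≈ 0.4200, P(species B) ≈ 0.3467, P(species C) ≈ 0.2333
After 'absent': normaliser = 0.65·0.4200 + 0.35·0.3467 + 0.75·0.2333; P(species A) ≈ 0.4795, P(species B) ≈ 0.2131, P(species C) ≈ 0.3074
After 'present': normaliser = 0.35·0.4795 + 0.65·0.2131 + 0.25·0.3074; P(species A) ≈ 0.4380, P(species B) ≈ 0.3615, P(species C) ≈ 0.2005
After 'present': normaliser = 0.35·0.4380 + 0.65·0.3615 + 0.25·0.2005; P(species A) ≈ 0.3497, P(species B) ≈ 0.5360, P(species C) ≈ 0.1144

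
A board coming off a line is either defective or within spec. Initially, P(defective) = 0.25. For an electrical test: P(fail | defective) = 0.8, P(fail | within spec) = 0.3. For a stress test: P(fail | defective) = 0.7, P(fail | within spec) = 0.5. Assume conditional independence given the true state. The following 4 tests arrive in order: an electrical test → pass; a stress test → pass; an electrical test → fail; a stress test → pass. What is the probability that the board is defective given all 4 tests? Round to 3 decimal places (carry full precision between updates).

0.084

After an electrical test='pass': P(defective) = 0.2·0.2500 / (0.2·0.2500 + 0.7·0.7500) ≈ 0.0870
After a stress test='pass': P(defective) = 0.3·0.0870 / (0.3·0.0870 + 0.5·0.9130) ≈ 0.0541
After an electrical test='fail': P(defective) = 0.8·0.0541 / (0.8·0.0541 + 0.3·0.9459) ≈ 0.1322
After a stress test='pass': P(defective) = 0.3·0.1322 / (0.3·0.1322 + 0.5·0.8678) ≈ 0.0838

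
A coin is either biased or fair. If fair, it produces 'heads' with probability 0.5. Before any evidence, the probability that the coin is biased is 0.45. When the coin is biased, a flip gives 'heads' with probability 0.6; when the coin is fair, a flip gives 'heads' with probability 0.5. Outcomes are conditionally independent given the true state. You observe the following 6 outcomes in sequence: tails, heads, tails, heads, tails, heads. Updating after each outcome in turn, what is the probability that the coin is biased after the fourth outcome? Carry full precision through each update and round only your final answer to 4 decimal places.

0.4299

Each posterior becomes the prior for the next update.
After 'tails': P(biased) = 0.4·0.4500 / (0.4·0.4500 + 0.5·0.5500) ≈ 0.3956
After 'heads': P(biased) = 0.6·0.3956 / (0.6·0.3956 + 0.5·0.6044) ≈ 0.4399
After 'tails': P(biased) = 0.4·0.4399 / (0.4·0.4399 + 0.5·0.5601) ≈ 0.3859
After 'heads': P(biased) = 0.6·0.3859 / (0.6·0.3859 + 0.5·0.6141) ≈ 0.4299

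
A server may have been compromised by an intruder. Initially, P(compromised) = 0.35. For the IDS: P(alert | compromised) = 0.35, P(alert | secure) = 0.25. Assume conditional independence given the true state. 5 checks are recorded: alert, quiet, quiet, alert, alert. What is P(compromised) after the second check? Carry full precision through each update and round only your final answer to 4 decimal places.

Each posterior becomes the prior for the next update.
After 'alert': P(compromised) = 0.35·0.3500 / (0.35·0.3500 + 0.25·0.6500) ≈ 0.4298
After 'quiet': P(compromised) = 0.65·0.4298 / (0.65·0.4298 + 0.75·0.5702) ≈ 0.3952

0.3952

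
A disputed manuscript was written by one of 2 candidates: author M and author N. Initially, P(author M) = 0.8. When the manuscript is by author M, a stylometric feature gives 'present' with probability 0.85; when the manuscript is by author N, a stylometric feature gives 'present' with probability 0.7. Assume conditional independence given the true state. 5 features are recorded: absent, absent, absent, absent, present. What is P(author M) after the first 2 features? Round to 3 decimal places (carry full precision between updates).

0.500

After 'absent': P(author M) = 0.15·0.8000 / (0.15·0.8000 + 0.3·0.2000) ≈ 0.6667
After 'absent': P(author M) = 0.15·0.6667 / (0.15·0.6667 + 0.3·0.3333) ≈ 0.5000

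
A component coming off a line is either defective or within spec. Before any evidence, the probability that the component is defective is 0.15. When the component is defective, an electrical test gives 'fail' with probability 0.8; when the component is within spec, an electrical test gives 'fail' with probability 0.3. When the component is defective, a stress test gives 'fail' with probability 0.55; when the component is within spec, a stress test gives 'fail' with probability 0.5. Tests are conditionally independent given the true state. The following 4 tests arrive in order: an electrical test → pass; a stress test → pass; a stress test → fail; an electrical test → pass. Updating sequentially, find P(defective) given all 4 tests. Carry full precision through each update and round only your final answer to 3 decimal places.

0.014

After an electrical test='pass': P(defective) = 0.2·0.1500 / (0.2·0.1500 + 0.7·0.8500) ≈ 0.0480
After a stress test='pass': P(defective) = 0.45·0.0480 / (0.45·0.0480 + 0.5·0.9520) ≈ 0.0434
After a stress test='fail': P(defective) = 0.55·0.0434 / (0.55·0.0434 + 0.5·0.9566) ≈ 0.0475
After an electrical test='pass': P(defective) = 0.2·0.0475 / (0.2·0.0475 + 0.7·0.9525) ≈ 0.0141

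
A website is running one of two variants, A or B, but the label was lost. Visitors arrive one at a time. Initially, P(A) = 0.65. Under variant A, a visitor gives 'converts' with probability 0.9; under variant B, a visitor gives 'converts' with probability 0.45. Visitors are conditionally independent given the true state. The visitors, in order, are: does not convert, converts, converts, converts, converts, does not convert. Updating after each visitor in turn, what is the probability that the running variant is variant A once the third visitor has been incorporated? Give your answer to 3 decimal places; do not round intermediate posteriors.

0.575

After 'does not convert': P(A) = 0.1·0.6500 / (0.1·0.6500 + 0.55·0.3500) ≈ 0.2524
After 'converts': P(A) = 0.9·0.2524 / (0.9·0.2524 + 0.45·0.7476) ≈ 0.4031
After 'converts': P(A) = 0.9·0.4031 / (0.9·0.4031 + 0.45·0.5969) ≈ 0.5746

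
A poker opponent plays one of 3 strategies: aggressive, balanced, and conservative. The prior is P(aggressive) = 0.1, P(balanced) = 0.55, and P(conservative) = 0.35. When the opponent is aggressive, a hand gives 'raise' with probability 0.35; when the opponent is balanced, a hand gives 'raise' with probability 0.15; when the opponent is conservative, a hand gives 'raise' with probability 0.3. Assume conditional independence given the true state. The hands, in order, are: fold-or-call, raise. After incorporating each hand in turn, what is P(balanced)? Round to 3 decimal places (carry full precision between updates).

After 'fold-or-call': normaliser = 0.65·0.1000 + 0.85·0.5500 + 0.7·0.3500; P(aggressive) ≈ 0.0836, P(balanced) ≈ 0.6013, P(conservative) ≈ 0.3151
After 'raise': normaliser = 0.35·0.0836 + 0.15·0.6013 + 0.3·0.3151; P(aggressive) ≈ 0.1367, P(balanced) ≈ 0.4215, P(conservative) ≈ 0.4418

0.421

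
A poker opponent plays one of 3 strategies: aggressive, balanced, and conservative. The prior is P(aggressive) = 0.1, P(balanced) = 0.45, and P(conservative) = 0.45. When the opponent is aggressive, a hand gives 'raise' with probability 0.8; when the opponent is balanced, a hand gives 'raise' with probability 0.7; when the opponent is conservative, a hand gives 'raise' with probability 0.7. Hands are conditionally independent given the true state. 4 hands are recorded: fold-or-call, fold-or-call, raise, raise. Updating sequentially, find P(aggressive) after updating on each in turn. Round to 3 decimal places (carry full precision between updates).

0.061

After 'fold-or-call': normaliser = 0.2·0.1000 + 0.3·0.4500 + 0.3·0.4500; P(aggressive) ≈ 0.0690, P(balanced) ≈ 0.4655, P(conservative) ≈ 0.4655
After 'fold-or-call': normaliser = 0.2·0.0690 + 0.3·0.4655 + 0.3·0.4655; P(aggressive) ≈ 0.0471, P(balanced) ≈ 0.4765, P(conservative) ≈ 0.4765
After 'raise': normaliser = 0.8·0.0471 + 0.7·0.4765 + 0.7·0.4765; P(aggressive) ≈ 0.0534, P(balanced) ≈ 0.4733, P(conservative) ≈ 0.4733
After 'raise': normaliser = 0.8·0.0534 + 0.7·0.4733 + 0.7·0.4733; P(aggressive) ≈ 0.0606, P(balanced) ≈ 0.4697, P(conservative) ≈ 0.4697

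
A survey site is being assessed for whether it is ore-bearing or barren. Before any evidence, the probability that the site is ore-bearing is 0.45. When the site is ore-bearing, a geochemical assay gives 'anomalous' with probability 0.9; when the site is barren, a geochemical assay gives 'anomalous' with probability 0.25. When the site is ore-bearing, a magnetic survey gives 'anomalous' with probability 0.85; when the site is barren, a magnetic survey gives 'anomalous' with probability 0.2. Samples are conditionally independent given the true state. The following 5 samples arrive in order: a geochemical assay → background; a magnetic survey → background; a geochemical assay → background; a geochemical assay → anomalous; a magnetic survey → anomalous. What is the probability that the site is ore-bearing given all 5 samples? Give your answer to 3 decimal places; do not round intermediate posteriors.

Apply Bayes' rule sequentially, carrying P(ore) forward.
After a geochemical assay='background': P(ore) = 0.1·0.4500 / (0.1·0.4500 + 0.75·0.5500) ≈ 0.0984
After a magnetic survey='background': P(ore) = 0.15·0.0984 / (0.15·0.0984 + 0.8·0.9016) ≈ 0.0200
After a geochemical assay='background': P(ore) = 0.1·0.0200 / (0.1·0.0200 + 0.75·0.9800) ≈ 0.0027
After a geochemical assay='anomalous': P(ore) = 0.9·0.0027 / (0.9·0.0027 + 0.25·0.9973) ≈ 0.0097
After a magnetic survey='anomalous': P(ore) = 0.85·0.0097 / (0.85·0.0097 + 0.2·0.9903) ≈ 0.0401

0.040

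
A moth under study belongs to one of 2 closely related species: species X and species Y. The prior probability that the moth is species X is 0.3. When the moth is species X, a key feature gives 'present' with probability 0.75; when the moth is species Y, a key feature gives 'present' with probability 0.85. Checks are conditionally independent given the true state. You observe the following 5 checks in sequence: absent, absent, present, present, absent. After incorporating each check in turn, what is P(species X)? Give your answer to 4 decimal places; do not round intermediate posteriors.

0.6070

After 'absent': P(species X) = 0.25·0.3000 / (0.25·0.3000 + 0.15·0.7000) ≈ 0.4167
After 'absent': P(species X) = 0.25·0.4167 / (0.25·0.4167 + 0.15·0.5833) ≈ 0.5435
After 'present': P(species X) = 0.75·0.5435 / (0.75·0.5435 + 0.85·0.4565) ≈ 0.5123
After 'present': P(species X) = 0.75·0.5123 / (0.75·0.5123 + 0.85·0.4877) ≈ 0.4810
After 'absent': P(species X) = 0.25·0.4810 / (0.25·0.4810 + 0.15·0.5190) ≈ 0.6070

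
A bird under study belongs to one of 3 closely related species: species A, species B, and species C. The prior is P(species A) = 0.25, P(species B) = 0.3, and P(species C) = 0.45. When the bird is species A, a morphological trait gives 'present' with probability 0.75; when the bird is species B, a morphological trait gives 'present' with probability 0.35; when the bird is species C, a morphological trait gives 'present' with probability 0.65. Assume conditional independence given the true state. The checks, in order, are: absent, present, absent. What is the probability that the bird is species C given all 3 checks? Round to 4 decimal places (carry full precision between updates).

After 'absent': normaliser = 0.25·0.2500 + 0.65·0.3000 + 0.35·0.4500; P(species A) ≈ 0.1506, P(species B) ≈ 0.4699, P(species C) ≈ 0.3795
After 'present': normaliser = 0.75·0.1506 + 0.35·0.4699 + 0.65·0.3795; P(species A) ≈ 0.2155, P(species B) ≈ 0.3138, P(species C) ≈ 0.4707
After 'absent': normaliser = 0.25·0.2155 + 0.65·0.3138 + 0.35·0.4707; P(species A) ≈ 0.1275, P(species B) ≈ 0.4827, P(species C) ≈ 0.3898

0.3898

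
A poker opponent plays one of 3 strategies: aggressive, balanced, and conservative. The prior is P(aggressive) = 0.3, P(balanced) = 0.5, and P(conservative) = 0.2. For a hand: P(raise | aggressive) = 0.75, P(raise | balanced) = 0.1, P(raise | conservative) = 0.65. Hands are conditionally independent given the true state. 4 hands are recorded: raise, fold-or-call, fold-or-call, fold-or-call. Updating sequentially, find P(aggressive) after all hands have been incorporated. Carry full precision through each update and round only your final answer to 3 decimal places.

0.077

Each posterior becomes the prior for the next update.
After 'raise': normaliser = 0.75·0.3000 + 0.1·0.5000 + 0.65·0.2000; P(aggressive) ≈ 0.5556, P(balanced) ≈ 0.1235, P(conservative) ≈ 0.3210
After 'fold-or-call': normaliser = 0.25·0.5556 + 0.9·0.1235 + 0.35·0.3210; P(aggressive) ≈ 0.3833, P(balanced) ≈ 0.3066, P(conservative) ≈ 0.3101
After 'fold-or-call': normaliser = 0.25·0.3833 + 0.9·0.3066 + 0.35·0.3101; P(aggressive) ≈ 0.1995, P(balanced) ≈ 0.5746, P(conservative) ≈ 0.2259
After 'fold-or-call': normaliser = 0.25·0.1995 + 0.9·0.5746 + 0.35·0.2259; P(aggressive) ≈ 0.0772, P(balanced) ≈ 0.8004, P(conservative) ≈ 0.1224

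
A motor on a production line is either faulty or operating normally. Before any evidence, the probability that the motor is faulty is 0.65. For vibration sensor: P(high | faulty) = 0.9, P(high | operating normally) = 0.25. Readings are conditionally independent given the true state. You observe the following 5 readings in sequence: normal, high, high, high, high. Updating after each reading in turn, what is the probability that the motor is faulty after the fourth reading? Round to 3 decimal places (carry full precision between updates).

0.920

Apply Bayes' rule sequentially, carrying P(faulty) forward.
After 'normal': P(faulty) = 0.1·0.6500 / (0.1·0.6500 + 0.75·0.3500) ≈ 0.1985
After 'high': P(faulty) = 0.9·0.1985 / (0.9·0.1985 + 0.25·0.8015) ≈ 0.4713
After 'high': P(faulty) = 0.9·0.4713 / (0.9·0.4713 + 0.25·0.5287) ≈ 0.7624
After 'high': P(faulty) = 0.9·0.7624 / (0.9·0.7624 + 0.25·0.2376) ≈ 0.9203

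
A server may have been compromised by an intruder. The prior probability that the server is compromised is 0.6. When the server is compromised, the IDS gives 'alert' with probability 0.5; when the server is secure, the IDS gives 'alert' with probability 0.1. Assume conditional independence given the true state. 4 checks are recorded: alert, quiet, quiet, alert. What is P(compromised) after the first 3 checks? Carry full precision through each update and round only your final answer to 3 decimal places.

0.698

After 'alert': P(compromised) = 0.5·0.6000 / (0.5·0.6000 + 0.1·0.4000) ≈ 0.8824
After 'quiet': P(compromised) = 0.5·0.8824 / (0.5·0.8824 + 0.9·0.1176) ≈ 0.8065
After 'quiet': P(compromised) = 0.5·0.8065 / (0.5·0.8065 + 0.9·0.1935) ≈ 0.6983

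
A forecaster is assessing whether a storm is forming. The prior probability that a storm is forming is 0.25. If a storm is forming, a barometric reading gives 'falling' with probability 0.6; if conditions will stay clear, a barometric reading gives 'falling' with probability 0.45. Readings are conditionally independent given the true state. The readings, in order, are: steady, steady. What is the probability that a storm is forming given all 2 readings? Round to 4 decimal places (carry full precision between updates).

0.1499

Each posterior becomes the prior for the next update.
After 'steady': P(storm) = 0.4·0.2500 / (0.4·0.2500 + 0.55·0.7500) ≈ 0.1951
After 'steady': P(storm) = 0.4·0.1951 / (0.4·0.1951 + 0.55·0.8049) ≈ 0.1499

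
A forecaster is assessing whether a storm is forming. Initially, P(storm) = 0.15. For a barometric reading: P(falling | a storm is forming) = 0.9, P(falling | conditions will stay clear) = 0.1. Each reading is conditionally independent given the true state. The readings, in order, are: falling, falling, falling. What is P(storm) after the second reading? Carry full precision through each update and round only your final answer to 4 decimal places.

After 'falling': P(storm) = 0.9·0.1500 / (0.9·0.1500 + 0.1·0.8500) ≈ 0.6136
After 'falling': P(storm) = 0.9·0.6136 / (0.9·0.6136 + 0.1·0.3864) ≈ 0.9346

0.9346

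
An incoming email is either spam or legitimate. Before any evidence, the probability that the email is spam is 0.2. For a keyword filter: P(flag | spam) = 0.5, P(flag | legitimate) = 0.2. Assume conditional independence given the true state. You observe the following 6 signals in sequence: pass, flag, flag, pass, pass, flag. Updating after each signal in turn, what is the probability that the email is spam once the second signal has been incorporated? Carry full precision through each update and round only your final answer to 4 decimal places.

Each posterior becomes the prior for the next update.
After 'pass': P(spam) = 0.5·0.2000 / (0.5·0.2000 + 0.8·0.8000) ≈ 0.1351
After 'flag': P(spam) = 0.5·0.1351 / (0.5·0.1351 + 0.2·0.8649) ≈ 0.2809

0.2809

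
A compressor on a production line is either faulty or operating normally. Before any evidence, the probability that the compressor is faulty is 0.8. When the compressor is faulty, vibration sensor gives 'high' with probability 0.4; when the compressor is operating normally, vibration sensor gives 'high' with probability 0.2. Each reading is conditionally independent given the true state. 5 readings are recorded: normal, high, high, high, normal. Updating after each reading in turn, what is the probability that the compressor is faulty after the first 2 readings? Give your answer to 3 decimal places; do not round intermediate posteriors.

0.857

Each posterior becomes the prior for the next update.
After 'normal': P(faulty) = 0.6·0.8000 / (0.6·0.8000 + 0.8·0.2000) ≈ 0.7500
After 'high': P(faulty) = 0.4·0.7500 / (0.4·0.7500 + 0.2·0.2500) ≈ 0.8571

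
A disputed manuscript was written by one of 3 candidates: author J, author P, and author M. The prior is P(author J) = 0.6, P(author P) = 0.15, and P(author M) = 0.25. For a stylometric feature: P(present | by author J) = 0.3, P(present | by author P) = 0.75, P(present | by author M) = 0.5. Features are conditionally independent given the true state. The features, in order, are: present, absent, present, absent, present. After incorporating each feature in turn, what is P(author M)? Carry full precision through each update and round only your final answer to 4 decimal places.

After 'present': normaliser = 0.3·0.6000 + 0.75·0.1500 + 0.5·0.2500; P(author J) ≈ 0.4311, P(author P) ≈ 0.2695, P(author M) ≈ 0.2994
After 'absent': normaliser = 0.7·0.4311 + 0.25·0.2695 + 0.5·0.2994; P(author J) ≈ 0.5817, P(author P) ≈ 0.1298, P(author M) ≈ 0.2885
After 'present': normaliser = 0.3·0.5817 + 0.75·0.1298 + 0.5·0.2885; P(author J) ≈ 0.4193, P(author P) ≈ 0.2340, P(author M) ≈ 0.3467
After 'absent': normaliser = 0.7·0.4193 + 0.25·0.2340 + 0.5·0.3467; P(author J) ≈ 0.5587, P(author P) ≈ 0.1114, P(author M) ≈ 0.3299
After 'present': normaliser = 0.3·0.5587 + 0.75·0.1114 + 0.5·0.3299; P(author J) ≈ 0.4028, P(author P) ≈ 0.2007, P(author M) ≈ 0.3965

0.3965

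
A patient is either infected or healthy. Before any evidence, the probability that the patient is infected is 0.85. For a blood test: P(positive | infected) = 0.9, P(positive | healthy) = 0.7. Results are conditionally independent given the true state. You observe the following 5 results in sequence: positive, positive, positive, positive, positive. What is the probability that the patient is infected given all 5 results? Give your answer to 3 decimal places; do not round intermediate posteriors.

Apply Bayes' rule sequentially, carrying P(infected) forward.
After 'positive': P(infected) = 0.9·0.8500 / (0.9·0.8500 + 0.7·0.1500) ≈ 0.8793
After 'positive': P(infected) = 0.9·0.8793 / (0.9·0.8793 + 0.7·0.1207) ≈ 0.9035
After 'positive': P(infected) = 0.9·0.9035 / (0.9·0.9035 + 0.7·0.0965) ≈ 0.9233
After 'positive': P(infected) = 0.9·0.9233 / (0.9·0.9233 + 0.7·0.0767) ≈ 0.9393
After 'positive': P(infected) = 0.9·0.9393 / (0.9·0.9393 + 0.7·0.0607) ≈ 0.9522

0.952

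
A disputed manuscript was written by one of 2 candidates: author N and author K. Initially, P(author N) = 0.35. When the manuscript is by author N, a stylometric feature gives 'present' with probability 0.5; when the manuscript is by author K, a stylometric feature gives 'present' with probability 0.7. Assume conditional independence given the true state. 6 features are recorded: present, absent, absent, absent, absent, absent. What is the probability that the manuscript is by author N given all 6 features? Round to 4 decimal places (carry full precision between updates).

0.8318

Each posterior becomes the prior for the next update.
After 'present': P(author N) = 0.5·0.3500 / (0.5·0.3500 + 0.7·0.6500) ≈ 0.2778
After 'absent': P(author N) = 0.5·0.2778 / (0.5·0.2778 + 0.3·0.7222) ≈ 0.3906
After 'absent': P(author N) = 0.5·0.3906 / (0.5·0.3906 + 0.3·0.6094) ≈ 0.5165
After 'absent': P(author N) = 0.5·0.5165 / (0.5·0.5165 + 0.3·0.4835) ≈ 0.6404
After 'absent': P(author N) = 0.5·0.6404 / (0.5·0.6404 + 0.3·0.3596) ≈ 0.7480
After 'absent': P(author N) = 0.5·0.7480 / (0.5·0.7480 + 0.3·0.2520) ≈ 0.8318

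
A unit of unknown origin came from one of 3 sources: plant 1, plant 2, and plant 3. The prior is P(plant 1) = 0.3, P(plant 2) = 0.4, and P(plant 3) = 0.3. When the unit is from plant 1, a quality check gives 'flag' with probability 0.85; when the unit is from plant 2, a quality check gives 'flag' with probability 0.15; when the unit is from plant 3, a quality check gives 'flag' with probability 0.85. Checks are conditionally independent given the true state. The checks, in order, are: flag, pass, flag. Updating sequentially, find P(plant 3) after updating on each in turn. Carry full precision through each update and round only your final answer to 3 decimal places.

After 'flag': normaliser = 0.85·0.3000 + 0.15·0.4000 + 0.85·0.3000; P(plant 1) ≈ 0.4474, P(plant 2) ≈ 0.1053, P(plant 3) ≈ 0.4474
After 'pass': normaliser = 0.15·0.4474 + 0.85·0.1053 + 0.15·0.4474; P(plant 1) ≈ 0.3000, P(plant 2) ≈ 0.4000, P(plant 3) ≈ 0.3000
After 'flag': normaliser = 0.85·0.3000 + 0.15·0.4000 + 0.85·0.3000; P(plant 1) ≈ 0.4474, P(plant 2) ≈ 0.1053, P(plant 3) ≈ 0.4474

0.447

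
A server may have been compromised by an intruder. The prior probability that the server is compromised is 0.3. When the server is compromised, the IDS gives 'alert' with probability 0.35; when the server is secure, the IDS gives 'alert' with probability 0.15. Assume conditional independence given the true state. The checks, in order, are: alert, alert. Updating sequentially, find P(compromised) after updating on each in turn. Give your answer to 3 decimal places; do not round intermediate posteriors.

Each posterior becomes the prior for the next update.
After 'alert': P(compromised) = 0.35·0.3000 / (0.35·0.3000 + 0.15·0.7000) ≈ 0.5000
After 'alert': P(compromised) = 0.35·0.5000 / (0.35·0.5000 + 0.15·0.5000) ≈ 0.7000

0.700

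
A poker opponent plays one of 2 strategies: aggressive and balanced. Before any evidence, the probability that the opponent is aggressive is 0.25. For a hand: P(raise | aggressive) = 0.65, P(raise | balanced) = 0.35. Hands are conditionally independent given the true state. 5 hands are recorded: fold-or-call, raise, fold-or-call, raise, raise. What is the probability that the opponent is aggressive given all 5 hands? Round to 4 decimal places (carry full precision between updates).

Each posterior becomes the prior for the next update.
After 'fold-or-call': P(aggressive) = 0.35·0.2500 / (0.35·0.2500 + 0.65·0.7500) ≈ 0.1522
After 'raise': P(aggressive) = 0.65·0.1522 / (0.65·0.1522 + 0.35·0.8478) ≈ 0.2500
After 'fold-or-call': P(aggressive) = 0.35·0.2500 / (0.35·0.2500 + 0.65·0.7500) ≈ 0.1522
After 'raise': P(aggressive) = 0.65·0.1522 / (0.65·0.1522 + 0.35·0.8478) ≈ 0.2500
After 'raise': P(aggressive) = 0.65·0.2500 / (0.65·0.2500 + 0.35·0.7500) ≈ 0.3824

0.3824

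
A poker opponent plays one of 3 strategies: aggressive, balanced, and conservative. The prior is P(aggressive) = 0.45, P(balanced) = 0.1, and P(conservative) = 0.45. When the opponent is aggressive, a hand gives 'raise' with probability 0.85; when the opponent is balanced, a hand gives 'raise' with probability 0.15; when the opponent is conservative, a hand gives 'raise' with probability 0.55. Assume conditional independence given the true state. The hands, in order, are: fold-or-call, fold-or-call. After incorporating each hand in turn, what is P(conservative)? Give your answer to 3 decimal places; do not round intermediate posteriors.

After 'fold-or-call': normaliser = 0.15·0.4500 + 0.85·0.1000 + 0.45·0.4500; P(aggressive) ≈ 0.1901, P(balanced) ≈ 0.2394, P(conservative) ≈ 0.5704
After 'fold-or-call': normaliser = 0.15·0.1901 + 0.85·0.2394 + 0.45·0.5704; P(aggressive) ≈ 0.0584, P(balanced) ≈ 0.4164, P(conservative) ≈ 0.5252

0.525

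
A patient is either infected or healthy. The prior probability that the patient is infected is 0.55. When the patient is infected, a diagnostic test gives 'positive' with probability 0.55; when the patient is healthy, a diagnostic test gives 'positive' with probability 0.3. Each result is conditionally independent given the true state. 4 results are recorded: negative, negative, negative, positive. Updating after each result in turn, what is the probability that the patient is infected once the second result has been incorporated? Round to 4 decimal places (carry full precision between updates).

0.3356

After 'negative': P(infected) = 0.45·0.5500 / (0.45·0.5500 + 0.7·0.4500) ≈ 0.4400
After 'negative': P(infected) = 0.45·0.4400 / (0.45·0.4400 + 0.7·0.5600) ≈ 0.3356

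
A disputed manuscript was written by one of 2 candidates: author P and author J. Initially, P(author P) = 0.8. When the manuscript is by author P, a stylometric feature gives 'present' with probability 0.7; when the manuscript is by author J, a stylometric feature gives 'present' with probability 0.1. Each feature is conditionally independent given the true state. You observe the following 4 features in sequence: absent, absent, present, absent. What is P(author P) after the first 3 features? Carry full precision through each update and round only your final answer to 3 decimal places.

After 'absent': P(author P) = 0.3·0.8000 / (0.3·0.8000 + 0.9·0.2000) ≈ 0.5714
After 'absent': P(author P) = 0.3·0.5714 / (0.3·0.5714 + 0.9·0.4286) ≈ 0.3077
After 'present': P(author P) = 0.7·0.3077 / (0.7·0.3077 + 0.1·0.6923) ≈ 0.7568

0.757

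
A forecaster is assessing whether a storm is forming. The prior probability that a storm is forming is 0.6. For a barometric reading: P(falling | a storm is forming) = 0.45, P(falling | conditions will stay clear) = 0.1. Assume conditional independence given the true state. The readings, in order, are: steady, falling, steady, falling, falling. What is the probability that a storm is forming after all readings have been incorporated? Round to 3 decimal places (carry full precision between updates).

0.981

Each posterior becomes the prior for the next update.
After 'steady': P(storm) = 0.55·0.6000 / (0.55·0.6000 + 0.9·0.4000) ≈ 0.4783
After 'falling': P(storm) = 0.45·0.4783 / (0.45·0.4783 + 0.1·0.5217) ≈ 0.8049
After 'steady': P(storm) = 0.55·0.8049 / (0.55·0.8049 + 0.9·0.1951) ≈ 0.7160
After 'falling': P(storm) = 0.45·0.7160 / (0.45·0.7160 + 0.1·0.2840) ≈ 0.9190
After 'falling': P(storm) = 0.45·0.9190 / (0.45·0.9190 + 0.1·0.0810) ≈ 0.9808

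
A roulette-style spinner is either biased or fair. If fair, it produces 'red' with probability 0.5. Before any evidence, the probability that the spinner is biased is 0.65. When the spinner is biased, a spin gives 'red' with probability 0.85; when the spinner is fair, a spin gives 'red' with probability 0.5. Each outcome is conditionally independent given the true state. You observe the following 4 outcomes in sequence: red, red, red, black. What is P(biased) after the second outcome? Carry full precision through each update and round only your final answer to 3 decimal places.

0.843

After 'red': P(biased) = 0.85·0.6500 / (0.85·0.6500 + 0.5·0.3500) ≈ 0.7595
After 'red': P(biased) = 0.85·0.7595 / (0.85·0.7595 + 0.5·0.2405) ≈ 0.8429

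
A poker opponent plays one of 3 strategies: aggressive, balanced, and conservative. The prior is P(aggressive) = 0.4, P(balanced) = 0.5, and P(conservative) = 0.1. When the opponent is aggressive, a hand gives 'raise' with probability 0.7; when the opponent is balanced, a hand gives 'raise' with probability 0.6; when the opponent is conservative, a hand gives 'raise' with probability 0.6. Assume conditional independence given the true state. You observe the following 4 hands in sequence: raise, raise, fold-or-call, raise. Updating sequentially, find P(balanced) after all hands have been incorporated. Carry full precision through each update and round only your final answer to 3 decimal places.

0.465

Apply Bayes' rule sequentially, carrying P(balanced) forward.
After 'raise': normaliser = 0.7·0.4000 + 0.6·0.5000 + 0.6·0.1000; P(aggressive) ≈ 0.4375, P(balanced) ≈ 0.4688, P(conservative) ≈ 0.0938
After 'raise': normaliser = 0.7·0.4375 + 0.6·0.4688 + 0.6·0.0938; P(aggressive) ≈ 0.4757, P(balanced) ≈ 0.4369, P(conservative) ≈ 0.0874
After 'fold-or-call': normaliser = 0.3·0.4757 + 0.4·0.4369 + 0.4·0.0874; P(aggressive) ≈ 0.4050, P(balanced) ≈ 0.4959, P(conservative) ≈ 0.0992
After 'raise': normaliser = 0.7·0.4050 + 0.6·0.4959 + 0.6·0.0992; P(aggressive) ≈ 0.4426, P(balanced) ≈ 0.4645, P(conservative) ≈ 0.0929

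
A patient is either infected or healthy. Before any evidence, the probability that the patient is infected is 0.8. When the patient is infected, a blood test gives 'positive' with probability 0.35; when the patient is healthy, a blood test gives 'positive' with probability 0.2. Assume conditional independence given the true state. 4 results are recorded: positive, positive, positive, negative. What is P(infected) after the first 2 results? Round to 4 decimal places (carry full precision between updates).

After 'positive': P(infected) = 0.35·0.8000 / (0.35·0.8000 + 0.2·0.2000) ≈ 0.8750
After 'positive': P(infected) = 0.35·0.8750 / (0.35·0.8750 + 0.2·0.1250) ≈ 0.9245

0.9245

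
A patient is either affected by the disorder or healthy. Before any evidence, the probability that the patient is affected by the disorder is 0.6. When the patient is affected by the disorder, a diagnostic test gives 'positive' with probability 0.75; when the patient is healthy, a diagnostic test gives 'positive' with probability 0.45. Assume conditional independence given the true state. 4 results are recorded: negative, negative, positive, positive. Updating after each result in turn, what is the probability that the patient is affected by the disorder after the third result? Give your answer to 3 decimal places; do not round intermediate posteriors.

0.341

Each posterior becomes the prior for the next update.
After 'negative': P(affected) = 0.25·0.6000 / (0.25·0.6000 + 0.55·0.4000) ≈ 0.4054
After 'negative': P(affected) = 0.25·0.4054 / (0.25·0.4054 + 0.55·0.5946) ≈ 0.2366
After 'positive': P(affected) = 0.75·0.2366 / (0.75·0.2366 + 0.45·0.7634) ≈ 0.3406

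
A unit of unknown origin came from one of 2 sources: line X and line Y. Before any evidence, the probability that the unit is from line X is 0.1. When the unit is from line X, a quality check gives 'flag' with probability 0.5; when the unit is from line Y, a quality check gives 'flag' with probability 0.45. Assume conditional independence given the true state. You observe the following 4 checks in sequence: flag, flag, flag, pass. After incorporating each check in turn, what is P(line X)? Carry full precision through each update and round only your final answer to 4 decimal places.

After 'flag': P(line X) = 0.5·0.1000 / (0.5·0.1000 + 0.45·0.9000) ≈ 0.1099
After 'flag': P(line X) = 0.5·0.1099 / (0.5·0.1099 + 0.45·0.8901) ≈ 0.1206
After 'flag': P(line X) = 0.5·0.1206 / (0.5·0.1206 + 0.45·0.8794) ≈ 0.1323
After 'pass': P(line X) = 0.5·0.1323 / (0.5·0.1323 + 0.55·0.8677) ≈ 0.1217

0.1217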